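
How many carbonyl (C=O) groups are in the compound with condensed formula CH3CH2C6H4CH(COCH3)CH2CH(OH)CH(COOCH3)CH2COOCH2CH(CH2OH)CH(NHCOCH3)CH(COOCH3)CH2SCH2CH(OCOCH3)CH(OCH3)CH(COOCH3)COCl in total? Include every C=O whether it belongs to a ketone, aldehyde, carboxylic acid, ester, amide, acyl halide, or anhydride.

CH(COCH3): ketone, 1 C=O (running total 1).
CH(COOCH3): ester, 1 C=O (running total 2).
CH2COOCH2: ester, 1 C=O (running total 3).
CH(NHCOCH3): amide, 1 C=O (running total 4).
CH(COOCH3): ester, 1 C=O (running total 5).
CH(OCOCH3): ester, 1 C=O (running total 6).
CH(COOCH3): ester, 1 C=O (running total 7).
COCl: acyl halide, 1 C=O (running total 8).

8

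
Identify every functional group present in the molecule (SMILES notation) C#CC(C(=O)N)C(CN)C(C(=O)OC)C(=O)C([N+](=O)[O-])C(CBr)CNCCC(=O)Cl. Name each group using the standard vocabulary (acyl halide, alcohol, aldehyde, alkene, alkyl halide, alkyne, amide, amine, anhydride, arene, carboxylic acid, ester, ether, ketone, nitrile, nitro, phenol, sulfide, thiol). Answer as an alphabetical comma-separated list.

C≡C triple bond → alkyne.
pendant –CONH2: carbonyl C bonded to C and N → amide.
pendant –CH2NH2: N on sp³ C, no adjacent C=O → amine.
pendant –COOCH3: carbonyl C bonded to C and –OCH3 → ester.
–C(=O)– with carbon on both sides → ketone.
–NO2 on an sp³ carbon → nitro (the N=O is not a carbonyl).
pendant –CH2X: halogen on sp³ carbon → alkyl halide.
C–N–C with sp³ carbons and no adjacent C=O → amine (secondary).
–C(=O)Cl: carbonyl C bonded to C and to a halogen → acyl halide (not alkyl halide).

acyl halide, alkyl halide, alkyne, amide, amine, ester, ketone, nitro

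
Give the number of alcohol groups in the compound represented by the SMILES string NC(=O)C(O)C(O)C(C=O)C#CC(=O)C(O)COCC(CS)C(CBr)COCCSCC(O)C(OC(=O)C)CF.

Reading the structure from left to right:
  H2NCO: –C(=O)NH2: carbonyl C bonded to C and to N → amide (the N is not a separate amine).
  CH(OH): –OH on an sp³ carbon → alcohol (secondary).
  CH(OH): –OH on an sp³ carbon → alcohol (secondary).
  CH(CHO): pendant –CHO: carbonyl C bonded to C and H → aldehyde.
  C≡C: C≡C triple bond → alkyne.
  CO: –C(=O)– with carbon on both sides → ketone.
  CH(OH): –OH on an sp³ carbon → alcohol (secondary).
  CH2OCH2: C–O–C with sp³ carbons on both sides and no adjacent C=O → ether.
  CH(CH2SH): pendant –CH2SH → thiol.
  CH(CH2Br): pendant –CH2X: halogen on sp³ carbon → alkyl halide.
  CH2OCH2: C–O–C with sp³ carbons on both sides and no adjacent C=O → ether.
  CH2SCH2: C–S–C linkage → sulfide (thioether).
  CH(OH): –OH on an sp³ carbon → alcohol (secondary).
  CH(OCOCH3): pendant –OC(=O)CH3: an acyloxy group → ester.
  CH2F: halogen on an sp³ carbon → alkyl halide.
Alcohol appears at: CH(OH), CH(OH), CH(OH), CH(OH) → 4.

4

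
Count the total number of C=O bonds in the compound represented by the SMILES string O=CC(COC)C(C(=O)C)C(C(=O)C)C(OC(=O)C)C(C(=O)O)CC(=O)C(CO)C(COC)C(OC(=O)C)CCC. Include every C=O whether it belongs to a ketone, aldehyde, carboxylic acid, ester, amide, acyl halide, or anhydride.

OHC: aldehyde, 1 C=O (running total 1).
CH(COCH3): ketone, 1 C=O (running total 2).
CH(COCH3): ketone, 1 C=O (running total 3).
CH(OCOCH3): ester, 1 C=O (running total 4).
CH(COOH): carboxylic acid, 1 C=O (running total 5).
CO: ketone, 1 C=O (running total 6).
CH(OCOCH3): ester, 1 C=O (running total 7).

7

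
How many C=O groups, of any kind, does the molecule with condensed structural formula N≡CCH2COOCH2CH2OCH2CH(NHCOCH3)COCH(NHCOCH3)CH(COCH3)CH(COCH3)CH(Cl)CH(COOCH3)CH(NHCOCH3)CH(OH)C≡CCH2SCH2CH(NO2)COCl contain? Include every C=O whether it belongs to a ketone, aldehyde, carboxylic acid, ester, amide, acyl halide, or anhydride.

CH2COOCH2: ester, 1 C=O (running total 1).
CH(NHCOCH3): amide, 1 C=O (running total 2).
CO: ketone, 1 C=O (running total 3).
CH(NHCOCH3): amide, 1 C=O (running total 4).
CH(COCH3): ketone, 1 C=O (running total 5).
CH(COCH3): ketone, 1 C=O (running total 6).
CH(COOCH3): ester, 1 C=O (running total 7).
CH(NHCOCH3): amide, 1 C=O (running total 8).
COCl: acyl halide, 1 C=O (running total 9).

9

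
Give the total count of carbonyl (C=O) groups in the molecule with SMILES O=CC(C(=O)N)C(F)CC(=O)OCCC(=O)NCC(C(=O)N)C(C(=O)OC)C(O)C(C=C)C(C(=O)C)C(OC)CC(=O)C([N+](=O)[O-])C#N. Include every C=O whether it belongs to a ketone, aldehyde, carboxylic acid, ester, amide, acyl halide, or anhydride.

OHC: aldehyde, 1 C=O (running total 1).
CH(CONH2): amide, 1 C=O (running total 2).
CH2COOCH2: ester, 1 C=O (running total 3).
CH2CONHCH2: amide, 1 C=O (running total 4).
CH(CONH2): amide, 1 C=O (running total 5).
CH(COOCH3): ester, 1 C=O (running total 6).
CH(COCH3): ketone, 1 C=O (running total 7).
CO: ketone, 1 C=O (running total 8).

8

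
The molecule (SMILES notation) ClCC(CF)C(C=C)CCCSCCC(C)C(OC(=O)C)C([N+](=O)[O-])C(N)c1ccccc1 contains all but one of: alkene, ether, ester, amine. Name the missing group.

amine: present (CH(NH2) — –NH2 on an sp³ carbon with no adjacent C=O → amine).
ester: present (CH(OCOCH3) — pendant –OC(=O)CH3: an acyloxy group → ester).
alkene: present (CH(CH=CH2) — pendant –CH=CH2: C=C double bond → alkene).
ether: absent. In CH(OCOCH3), the C–O–C oxygen is adjacent to a C=O, so it belongs to an ester, not an ether.

ether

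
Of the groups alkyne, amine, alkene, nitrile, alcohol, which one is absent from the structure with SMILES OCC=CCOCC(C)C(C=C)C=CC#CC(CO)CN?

nitrile

amine: present (CH2NH2 — –NH2 on an sp³ carbon with no adjacent C=O → amine).
alkyne: present (C≡C — C≡C triple bond → alkyne).
alkene: present (CH=CH — C=C double bond → alkene).
alcohol: present (HOCH2 — HO– on an sp³ carbon → alcohol).
nitrile: absent. In C≡C, the triple bond is C≡C, not C≡N.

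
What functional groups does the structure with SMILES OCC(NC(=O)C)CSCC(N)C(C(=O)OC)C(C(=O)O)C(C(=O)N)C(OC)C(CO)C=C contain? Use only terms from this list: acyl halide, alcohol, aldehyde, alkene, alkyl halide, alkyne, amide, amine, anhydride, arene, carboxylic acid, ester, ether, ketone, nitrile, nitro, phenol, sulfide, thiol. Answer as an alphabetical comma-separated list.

alcohol, alkene, amide, amine, carboxylic acid, ester, ether, sulfide

HO– on an sp³ carbon → alcohol.
pendant –NHC(=O)CH3: N bonded to a carbonyl → amide (not amine).
C–S–C linkage → sulfide (thioether).
–NH2 on an sp³ carbon with no adjacent C=O → amine.
pendant –COOCH3: carbonyl C bonded to C and –OCH3 → ester.
pendant –COOH: carbonyl C bonded to C and –OH → carboxylic acid.
pendant –CONH2: carbonyl C bonded to C and N → amide.
pendant –OCH3: C–O–C with sp³ C, no adjacent C=O → ether.
pendant –CH2OH on an sp³ backbone C → alcohol.
C=C double bond → alkene.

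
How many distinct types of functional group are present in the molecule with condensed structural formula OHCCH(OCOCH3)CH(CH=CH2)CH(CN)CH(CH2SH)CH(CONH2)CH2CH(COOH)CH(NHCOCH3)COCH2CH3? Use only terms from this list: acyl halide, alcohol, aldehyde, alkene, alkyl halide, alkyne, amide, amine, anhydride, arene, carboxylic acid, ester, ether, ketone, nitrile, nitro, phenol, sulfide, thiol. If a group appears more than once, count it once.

Working along the chain:
  OHC: terminal –CHO: carbonyl C bonded to H and C → aldehyde.
  CH(OCOCH3): pendant –OC(=O)CH3: an acyloxy group → ester.
  CH(CH=CH2): pendant –CH=CH2: C=C double bond → alkene.
  CH(CN): pendant –C≡N: nitrile.
  CH(CH2SH): pendant –CH2SH → thiol.
  CH(CONH2): pendant –CONH2: carbonyl C bonded to C and N → amide.
  CH(COOH): pendant –COOH: carbonyl C bonded to C and –OH → carboxylic acid.
  CH(NHCOCH3): pendant –NHC(=O)CH3: N bonded to a carbonyl → amide (not amine).
  CO: –C(=O)– with carbon on both sides → ketone.
Distinct types present: aldehyde, alkene, amide, carboxylic acid, ester, ketone, nitrile, thiol.

8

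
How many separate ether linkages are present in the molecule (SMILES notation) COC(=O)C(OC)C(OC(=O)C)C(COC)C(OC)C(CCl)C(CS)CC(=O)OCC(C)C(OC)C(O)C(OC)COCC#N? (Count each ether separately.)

6

CH3O–C(=O)–: carbonyl C bonded to C and to –OCH3 → ester (not ketone + ether).
pendant –OCH3: C–O–C with sp³ C, no adjacent C=O → ether.
pendant –OC(=O)CH3: an acyloxy group → ester.
pendant –CH2OCH3: C–O–C linkage → ether.
pendant –OCH3: C–O–C with sp³ C, no adjacent C=O → ether.
pendant –CH2X: halogen on sp³ carbon → alkyl halide.
pendant –CH2SH → thiol.
–C(=O)–O–C with C on the carbonyl side → ester.
pendant –OCH3: C–O–C with sp³ C, no adjacent C=O → ether.
–OH on an sp³ carbon → alcohol (secondary).
pendant –OCH3: C–O–C with sp³ C, no adjacent C=O → ether.
C–O–C with sp³ carbons on both sides and no adjacent C=O → ether.
–C≡N: carbon triple-bonded to nitrogen → nitrile.
Ether appears at: CH(OCH3), CH(CH2OCH3), CH(OCH3), CH(OCH3), CH(OCH3), CH2OCH2 → 6.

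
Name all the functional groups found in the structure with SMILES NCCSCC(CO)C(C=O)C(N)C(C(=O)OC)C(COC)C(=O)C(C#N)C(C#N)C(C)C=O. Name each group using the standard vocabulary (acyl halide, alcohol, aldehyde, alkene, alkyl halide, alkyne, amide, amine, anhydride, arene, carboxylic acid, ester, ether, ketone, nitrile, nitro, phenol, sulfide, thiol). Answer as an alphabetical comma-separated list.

Taking each segment in turn:
  H2NCH2: –NH2 on an sp³ carbon with no adjacent C=O → amine.
  CH2SCH2: C–S–C linkage → sulfide (thioether).
  CH(CH2OH): pendant –CH2OH on an sp³ backbone C → alcohol.
  CH(CHO): pendant –CHO: carbonyl C bonded to C and H → aldehyde.
  CH(NH2): –NH2 on an sp³ carbon with no adjacent C=O → amine.
  CH(COOCH3): pendant –COOCH3: carbonyl C bonded to C and –OCH3 → ester.
  CH(CH2OCH3): pendant –CH2OCH3: C–O–C linkage → ether.
  CO: –C(=O)– with carbon on both sides → ketone.
  CH(CN): pendant –C≡N: nitrile.
  CH(CN): pendant –C≡N: nitrile.
  CHO: terminal –CHO: carbonyl C bonded to H and C → aldehyde.

alcohol, aldehyde, amine, ester, ether, ketone, nitrile, sulfide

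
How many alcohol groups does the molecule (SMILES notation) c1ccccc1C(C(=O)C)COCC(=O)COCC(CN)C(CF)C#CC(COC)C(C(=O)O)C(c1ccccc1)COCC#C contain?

C6H5– phenyl ring → arene.
pendant –COCH3: carbonyl C bonded to two carbons → ketone.
C–O–C with sp³ carbons on both sides and no adjacent C=O → ether.
–C(=O)– with carbon on both sides → ketone.
C–O–C with sp³ carbons on both sides and no adjacent C=O → ether.
pendant –CH2NH2: N on sp³ C, no adjacent C=O → amine.
pendant –CH2X: halogen on sp³ carbon → alkyl halide.
C≡C triple bond → alkyne.
pendant –CH2OCH3: C–O–C linkage → ether.
pendant –COOH: carbonyl C bonded to C and –OH → carboxylic acid.
pendant –C6H5: benzene ring → arene.
C–O–C with sp³ carbons on both sides and no adjacent C=O → ether.
C≡C triple bond → alkyne.
No segment is a alcohol: CH(COCH3) is ketone, not alcohol; CH2OCH2 is ether, not alcohol; CO is ketone, not alcohol. → 0.

0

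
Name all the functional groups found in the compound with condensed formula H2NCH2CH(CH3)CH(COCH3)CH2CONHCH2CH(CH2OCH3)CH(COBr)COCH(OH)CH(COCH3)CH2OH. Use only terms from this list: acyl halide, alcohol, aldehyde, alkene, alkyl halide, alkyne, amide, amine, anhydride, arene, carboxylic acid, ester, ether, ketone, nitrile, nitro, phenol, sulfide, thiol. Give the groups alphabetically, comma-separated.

acyl halide, alcohol, amide, amine, ether, ketone

Reading the structure from left to right:
  H2NCH2: –NH2 on an sp³ carbon with no adjacent C=O → amine.
  CH(COCH3): pendant –COCH3: carbonyl C bonded to two carbons → ketone.
  CH2CONHCH2: –C(=O)–N– linkage → amide (the N is not an amine).
  CH(CH2OCH3): pendant –CH2OCH3: C–O–C linkage → ether.
  CH(COBr): pendant –C(=O)X: carbonyl C bonded to C and halogen → acyl halide.
  CO: –C(=O)– with carbon on both sides → ketone.
  CH(OH): –OH on an sp³ carbon → alcohol (secondary).
  CH(COCH3): pendant –COCH3: carbonyl C bonded to two carbons → ketone.
  CH2OH: –OH on an sp³ carbon → alcohol.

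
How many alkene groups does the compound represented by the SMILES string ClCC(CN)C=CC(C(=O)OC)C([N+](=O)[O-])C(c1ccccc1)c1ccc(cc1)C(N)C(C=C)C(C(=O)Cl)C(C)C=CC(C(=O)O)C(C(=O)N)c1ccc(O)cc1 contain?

Working along the chain:
  ClCH2: halogen on an sp³ carbon → alkyl halide.
  CH(CH2NH2): pendant –CH2NH2: N on sp³ C, no adjacent C=O → amine.
  CH=CH: C=C double bond → alkene.
  CH(COOCH3): pendant –COOCH3: carbonyl C bonded to C and –OCH3 → ester.
  CH(NO2): –NO2 on an sp³ carbon → nitro (the N=O is not a carbonyl).
  CH(C6H5): pendant –C6H5: benzene ring → arene.
  C6H4: para-disubstituted benzene ring → arene.
  CH(NH2): –NH2 on an sp³ carbon with no adjacent C=O → amine.
  CH(CH=CH2): pendant –CH=CH2: C=C double bond → alkene.
  CH(COCl): pendant –C(=O)X: carbonyl C bonded to C and halogen → acyl halide.
  CH=CH: C=C double bond → alkene.
  CH(COOH): pendant –COOH: carbonyl C bonded to C and –OH → carboxylic acid.
  CH(CONH2): pendant –CONH2: carbonyl C bonded to C and N → amide.
  C6H4OH: –OH attached directly to an aromatic ring → phenol (not alcohol); the ring itself is an arene.
Alkene appears at: CH=CH, CH(CH=CH2), CH=CH → 3.

3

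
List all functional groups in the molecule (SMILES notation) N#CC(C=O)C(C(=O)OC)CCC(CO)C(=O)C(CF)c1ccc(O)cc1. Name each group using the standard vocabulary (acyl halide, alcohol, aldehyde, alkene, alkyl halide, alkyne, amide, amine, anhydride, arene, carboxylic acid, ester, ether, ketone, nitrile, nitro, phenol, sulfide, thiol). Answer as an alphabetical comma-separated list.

alcohol, aldehyde, alkyl halide, arene, ester, ketone, nitrile, phenol

N≡C–: carbon triple-bonded to nitrogen → nitrile.
pendant –CHO: carbonyl C bonded to C and H → aldehyde.
pendant –COOCH3: carbonyl C bonded to C and –OCH3 → ester.
pendant –CH2OH on an sp³ backbone C → alcohol.
–C(=O)– with carbon on both sides → ketone.
pendant –CH2X: halogen on sp³ carbon → alkyl halide.
–OH attached directly to an aromatic ring → phenol (not alcohol); the ring itself is an arene.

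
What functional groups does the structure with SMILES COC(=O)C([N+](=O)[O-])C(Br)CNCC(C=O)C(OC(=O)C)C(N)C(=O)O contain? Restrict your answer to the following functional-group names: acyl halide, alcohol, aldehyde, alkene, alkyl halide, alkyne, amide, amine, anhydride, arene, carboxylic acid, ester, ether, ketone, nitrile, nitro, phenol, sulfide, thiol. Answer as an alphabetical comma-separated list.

aldehyde, alkyl halide, amine, carboxylic acid, ester, nitro

Working along the chain:
  CH3OOC: CH3O–C(=O)–: carbonyl C bonded to C and to –OCH3 → ester (not ketone + ether).
  CH(NO2): –NO2 on an sp³ carbon → nitro (the N=O is not a carbonyl).
  CH(Br): halogen on an sp³ carbon → alkyl halide.
  CH2NHCH2: C–N–C with sp³ carbons and no adjacent C=O → amine (secondary).
  CH(CHO): pendant –CHO: carbonyl C bonded to C and H → aldehyde.
  CH(OCOCH3): pendant –OC(=O)CH3: an acyloxy group → ester.
  CH(NH2): –NH2 on an sp³ carbon with no adjacent C=O → amine.
  COOH: –COOH: carbonyl C bonded to –OH and C → carboxylic acid (the –OH is not a separate alcohol).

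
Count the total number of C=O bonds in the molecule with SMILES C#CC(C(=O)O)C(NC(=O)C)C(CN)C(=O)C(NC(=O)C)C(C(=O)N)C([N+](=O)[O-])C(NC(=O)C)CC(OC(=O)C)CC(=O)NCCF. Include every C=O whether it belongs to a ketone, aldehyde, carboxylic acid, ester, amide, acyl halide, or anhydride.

8

CH(COOH): carboxylic acid, 1 C=O (running total 1).
CH(NHCOCH3): amide, 1 C=O (running total 2).
CO: ketone, 1 C=O (running total 3).
CH(NHCOCH3): amide, 1 C=O (running total 4).
CH(CONH2): amide, 1 C=O (running total 5).
CH(NHCOCH3): amide, 1 C=O (running total 6).
CH(OCOCH3): ester, 1 C=O (running total 7).
CH2CONHCH2: amide, 1 C=O (running total 8).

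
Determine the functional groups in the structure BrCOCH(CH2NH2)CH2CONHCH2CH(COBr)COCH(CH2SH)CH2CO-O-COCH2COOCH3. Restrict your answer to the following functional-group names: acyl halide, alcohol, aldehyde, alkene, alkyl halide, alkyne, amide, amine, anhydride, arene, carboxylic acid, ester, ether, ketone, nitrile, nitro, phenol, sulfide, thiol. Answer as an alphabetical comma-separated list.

acyl halide, amide, amine, anhydride, ester, ketone, thiol

Working along the chain:
  BrCO: –C(=O)Br: carbonyl C bonded to C and to a halogen → acyl halide (not alkyl halide).
  CH(CH2NH2): pendant –CH2NH2: N on sp³ C, no adjacent C=O → amine.
  CH2CONHCH2: –C(=O)–N– linkage → amide (the N is not an amine).
  CH(COBr): pendant –C(=O)X: carbonyl C bonded to C and halogen → acyl halide.
  CO: –C(=O)– with carbon on both sides → ketone.
  CH(CH2SH): pendant –CH2SH → thiol.
  CH2CO-O-COCH2: two acyl groups sharing one oxygen, –C(=O)–O–C(=O)– → anhydride.
  COOCH3: –C(=O)OCH3: carbonyl C bonded to C and to –OCH3 → ester (not ketone + ether).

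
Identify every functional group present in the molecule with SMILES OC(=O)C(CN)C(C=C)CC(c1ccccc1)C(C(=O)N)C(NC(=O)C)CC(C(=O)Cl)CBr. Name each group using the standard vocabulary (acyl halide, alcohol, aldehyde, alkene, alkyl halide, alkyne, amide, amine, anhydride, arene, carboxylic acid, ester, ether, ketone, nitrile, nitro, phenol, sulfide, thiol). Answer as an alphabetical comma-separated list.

–COOH: carbonyl C bonded to –OH and C → carboxylic acid (the –OH is not a separate alcohol).
pendant –CH2NH2: N on sp³ C, no adjacent C=O → amine.
pendant –CH=CH2: C=C double bond → alkene.
pendant –C6H5: benzene ring → arene.
pendant –CONH2: carbonyl C bonded to C and N → amide.
pendant –NHC(=O)CH3: N bonded to a carbonyl → amide (not amine).
pendant –C(=O)X: carbonyl C bonded to C and halogen → acyl halide.
halogen on an sp³ carbon → alkyl halide.

acyl halide, alkene, alkyl halide, amide, amine, arene, carboxylic acid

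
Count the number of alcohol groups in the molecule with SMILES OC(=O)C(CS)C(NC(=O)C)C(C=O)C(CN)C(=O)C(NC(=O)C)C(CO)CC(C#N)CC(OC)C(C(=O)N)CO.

–COOH: carbonyl C bonded to –OH and C → carboxylic acid (the –OH is not a separate alcohol).
pendant –CH2SH → thiol.
pendant –NHC(=O)CH3: N bonded to a carbonyl → amide (not amine).
pendant –CHO: carbonyl C bonded to C and H → aldehyde.
pendant –CH2NH2: N on sp³ C, no adjacent C=O → amine.
–C(=O)– with carbon on both sides → ketone.
pendant –NHC(=O)CH3: N bonded to a carbonyl → amide (not amine).
pendant –CH2OH on an sp³ backbone C → alcohol.
pendant –C≡N: nitrile.
pendant –OCH3: C–O–C with sp³ C, no adjacent C=O → ether.
pendant –CONH2: carbonyl C bonded to C and N → amide.
–OH on an sp³ carbon → alcohol.
Alcohol appears at: CH(CH2OH), CH2OH → 2.

2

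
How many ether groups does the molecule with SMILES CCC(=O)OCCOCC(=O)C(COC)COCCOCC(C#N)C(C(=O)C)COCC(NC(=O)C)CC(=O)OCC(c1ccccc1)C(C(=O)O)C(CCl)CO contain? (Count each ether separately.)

Working along the chain:
  CH2COOCH2: –C(=O)–O–C with C on the carbonyl side → ester.
  CH2OCH2: C–O–C with sp³ carbons on both sides and no adjacent C=O → ether.
  CO: –C(=O)– with carbon on both sides → ketone.
  CH(CH2OCH3): pendant –CH2OCH3: C–O–C linkage → ether.
  CH2OCH2: C–O–C with sp³ carbons on both sides and no adjacent C=O → ether.
  CH2OCH2: C–O–C with sp³ carbons on both sides and no adjacent C=O → ether.
  CH(CN): pendant –C≡N: nitrile.
  CH(COCH3): pendant –COCH3: carbonyl C bonded to two carbons → ketone.
  CH2OCH2: C–O–C with sp³ carbons on both sides and no adjacent C=O → ether.
  CH(NHCOCH3): pendant –NHC(=O)CH3: N bonded to a carbonyl → amide (not amine).
  CH2COOCH2: –C(=O)–O–C with C on the carbonyl side → ester.
  CH(C6H5): pendant –C6H5: benzene ring → arene.
  CH(COOH): pendant –COOH: carbonyl C bonded to C and –OH → carboxylic acid.
  CH(CH2Cl): pendant –CH2X: halogen on sp³ carbon → alkyl halide.
  CH2OH: –OH on an sp³ carbon → alcohol.
Ether appears at: CH2OCH2, CH(CH2OCH3), CH2OCH2, CH2OCH2, CH2OCH2 → 5.

5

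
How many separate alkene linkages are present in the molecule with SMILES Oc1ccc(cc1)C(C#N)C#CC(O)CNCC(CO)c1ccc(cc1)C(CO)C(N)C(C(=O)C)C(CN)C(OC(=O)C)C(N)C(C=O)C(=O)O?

Taking each segment in turn:
  HOC6H4: –OH attached directly to an aromatic ring → phenol (not alcohol); the ring itself is an arene.
  CH(CN): pendant –C≡N: nitrile.
  C≡C: C≡C triple bond → alkyne.
  CH(OH): –OH on an sp³ carbon → alcohol (secondary).
  CH2NHCH2: C–N–C with sp³ carbons and no adjacent C=O → amine (secondary).
  CH(CH2OH): pendant –CH2OH on an sp³ backbone C → alcohol.
  C6H4: para-disubstituted benzene ring → arene.
  CH(CH2OH): pendant –CH2OH on an sp³ backbone C → alcohol.
  CH(NH2): –NH2 on an sp³ carbon with no adjacent C=O → amine.
  CH(COCH3): pendant –COCH3: carbonyl C bonded to two carbons → ketone.
  CH(CH2NH2): pendant –CH2NH2: N on sp³ C, no adjacent C=O → amine.
  CH(OCOCH3): pendant –OC(=O)CH3: an acyloxy group → ester.
  CH(NH2): –NH2 on an sp³ carbon with no adjacent C=O → amine.
  CH(CHO): pendant –CHO: carbonyl C bonded to C and H → aldehyde.
  COOH: –COOH: carbonyl C bonded to –OH and C → carboxylic acid (the –OH is not a separate alcohol).
No segment is a alkene: HOC6H4 is arene/phenol, not alkene; C≡C is alkyne, not alkene; C6H4 is arene, not alkene. → 0.

0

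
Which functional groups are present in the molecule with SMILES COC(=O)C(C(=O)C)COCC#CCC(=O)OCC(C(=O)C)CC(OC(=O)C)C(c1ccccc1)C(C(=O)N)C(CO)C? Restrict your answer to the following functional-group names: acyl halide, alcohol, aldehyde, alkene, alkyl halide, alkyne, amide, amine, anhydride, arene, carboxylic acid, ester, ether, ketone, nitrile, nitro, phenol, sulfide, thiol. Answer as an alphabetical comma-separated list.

alcohol, alkyne, amide, arene, ester, ether, ketone

Taking each segment in turn:
  CH3OOC: CH3O–C(=O)–: carbonyl C bonded to C and to –OCH3 → ester (not ketone + ether).
  CH(COCH3): pendant –COCH3: carbonyl C bonded to two carbons → ketone.
  CH2OCH2: C–O–C with sp³ carbons on both sides and no adjacent C=O → ether.
  C≡C: C≡C triple bond → alkyne.
  CH2COOCH2: –C(=O)–O–C with C on the carbonyl side → ester.
  CH(COCH3): pendant –COCH3: carbonyl C bonded to two carbons → ketone.
  CH(OCOCH3): pendant –OC(=O)CH3: an acyloxy group → ester.
  CH(C6H5): pendant –C6H5: benzene ring → arene.
  CH(CONH2): pendant –CONH2: carbonyl C bonded to C and N → amide.
  CH(CH2OH): pendant –CH2OH on an sp³ backbone C → alcohol.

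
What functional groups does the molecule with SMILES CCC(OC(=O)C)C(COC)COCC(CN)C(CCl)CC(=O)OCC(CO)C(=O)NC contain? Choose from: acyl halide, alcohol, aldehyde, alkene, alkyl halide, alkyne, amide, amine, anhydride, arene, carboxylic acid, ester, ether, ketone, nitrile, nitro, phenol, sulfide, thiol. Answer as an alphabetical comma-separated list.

alcohol, alkyl halide, amide, amine, ester, ether

Taking each segment in turn:
  CH(OCOCH3): pendant –OC(=O)CH3: an acyloxy group → ester.
  CH(CH2OCH3): pendant –CH2OCH3: C–O–C linkage → ether.
  CH2OCH2: C–O–C with sp³ carbons on both sides and no adjacent C=O → ether.
  CH(CH2NH2): pendant –CH2NH2: N on sp³ C, no adjacent C=O → amine.
  CH(CH2Cl): pendant –CH2X: halogen on sp³ carbon → alkyl halide.
  CH2COOCH2: –C(=O)–O–C with C on the carbonyl side → ester.
  CH(CH2OH): pendant –CH2OH on an sp³ backbone C → alcohol.
  CONHCH3: –C(=O)NHCH3: carbonyl C bonded to C and to N → amide (the N is not an amine).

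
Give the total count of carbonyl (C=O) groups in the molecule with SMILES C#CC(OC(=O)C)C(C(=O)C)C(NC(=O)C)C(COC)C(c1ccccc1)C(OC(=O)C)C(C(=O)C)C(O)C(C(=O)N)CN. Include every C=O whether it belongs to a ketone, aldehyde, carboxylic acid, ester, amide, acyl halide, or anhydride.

6

CH(OCOCH3): ester, 1 C=O (running total 1).
CH(COCH3): ketone, 1 C=O (running total 2).
CH(NHCOCH3): amide, 1 C=O (running total 3).
CH(OCOCH3): ester, 1 C=O (running total 4).
CH(COCH3): ketone, 1 C=O (running total 5).
CH(CONH2): amide, 1 C=O (running total 6).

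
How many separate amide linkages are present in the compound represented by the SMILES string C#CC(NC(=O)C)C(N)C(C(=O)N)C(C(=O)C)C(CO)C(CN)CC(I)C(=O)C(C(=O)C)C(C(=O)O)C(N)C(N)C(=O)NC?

C≡C triple bond → alkyne.
pendant –NHC(=O)CH3: N bonded to a carbonyl → amide (not amine).
–NH2 on an sp³ carbon with no adjacent C=O → amine.
pendant –CONH2: carbonyl C bonded to C and N → amide.
pendant –COCH3: carbonyl C bonded to two carbons → ketone.
pendant –CH2OH on an sp³ backbone C → alcohol.
pendant –CH2NH2: N on sp³ C, no adjacent C=O → amine.
halogen on an sp³ carbon → alkyl halide.
–C(=O)– with carbon on both sides → ketone.
pendant –COCH3: carbonyl C bonded to two carbons → ketone.
pendant –COOH: carbonyl C bonded to C and –OH → carboxylic acid.
–NH2 on an sp³ carbon with no adjacent C=O → amine.
–NH2 on an sp³ carbon with no adjacent C=O → amine.
–C(=O)NHCH3: carbonyl C bonded to C and to N → amide (the N is not an amine).
Amide appears at: CH(NHCOCH3), CH(CONH2), CONHCH3 → 3.

3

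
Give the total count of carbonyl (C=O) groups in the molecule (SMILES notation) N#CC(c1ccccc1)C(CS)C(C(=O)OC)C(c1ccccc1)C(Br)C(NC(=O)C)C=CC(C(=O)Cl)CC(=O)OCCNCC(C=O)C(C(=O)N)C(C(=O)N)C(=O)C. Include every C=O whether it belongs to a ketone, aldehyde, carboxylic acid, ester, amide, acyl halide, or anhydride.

8

CH(COOCH3): ester, 1 C=O (running total 1).
CH(NHCOCH3): amide, 1 C=O (running total 2).
CH(COCl): acyl halide, 1 C=O (running total 3).
CH2COOCH2: ester, 1 C=O (running total 4).
CH(CHO): aldehyde, 1 C=O (running total 5).
CH(CONH2): amide, 1 C=O (running total 6).
CH(CONH2): amide, 1 C=O (running total 7).
CO: ketone, 1 C=O (running total 8).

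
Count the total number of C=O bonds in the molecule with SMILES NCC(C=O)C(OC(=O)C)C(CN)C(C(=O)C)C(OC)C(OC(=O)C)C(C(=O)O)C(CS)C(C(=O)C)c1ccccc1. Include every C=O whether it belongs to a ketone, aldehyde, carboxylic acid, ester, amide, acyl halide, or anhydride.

CH(CHO): aldehyde, 1 C=O (running total 1).
CH(OCOCH3): ester, 1 C=O (running total 2).
CH(COCH3): ketone, 1 C=O (running total 3).
CH(OCOCH3): ester, 1 C=O (running total 4).
CH(COOH): carboxylic acid, 1 C=O (running total 5).
CH(COCH3): ketone, 1 C=O (running total 6).

6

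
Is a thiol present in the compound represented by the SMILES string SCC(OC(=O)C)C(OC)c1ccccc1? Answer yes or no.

–SH on an sp³ carbon → thiol.
pendant –OC(=O)CH3: an acyloxy group → ester.
pendant –OCH3: C–O–C with sp³ C, no adjacent C=O → ether.
–C6H5 phenyl ring → arene.
The HSCH2 segment supplies the thiol: –SH on an sp³ carbon → thiol.

yes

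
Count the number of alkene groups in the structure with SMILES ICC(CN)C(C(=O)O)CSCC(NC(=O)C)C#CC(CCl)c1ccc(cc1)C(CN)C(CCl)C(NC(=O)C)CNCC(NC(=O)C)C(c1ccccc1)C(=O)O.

0

Working along the chain:
  ICH2: halogen on an sp³ carbon → alkyl halide.
  CH(CH2NH2): pendant –CH2NH2: N on sp³ C, no adjacent C=O → amine.
  CH(COOH): pendant –COOH: carbonyl C bonded to C and –OH → carboxylic acid.
  CH2SCH2: C–S–C linkage → sulfide (thioether).
  CH(NHCOCH3): pendant –NHC(=O)CH3: N bonded to a carbonyl → amide (not amine).
  C≡C: C≡C triple bond → alkyne.
  CH(CH2Cl): pendant –CH2X: halogen on sp³ carbon → alkyl halide.
  C6H4: para-disubstituted benzene ring → arene.
  CH(CH2NH2): pendant –CH2NH2: N on sp³ C, no adjacent C=O → amine.
  CH(CH2Cl): pendant –CH2X: halogen on sp³ carbon → alkyl halide.
  CH(NHCOCH3): pendant –NHC(=O)CH3: N bonded to a carbonyl → amide (not amine).
  CH2NHCH2: C–N–C with sp³ carbons and no adjacent C=O → amine (secondary).
  CH(NHCOCH3): pendant –NHC(=O)CH3: N bonded to a carbonyl → amide (not amine).
  CH(C6H5): pendant –C6H5: benzene ring → arene.
  COOH: –COOH: carbonyl C bonded to –OH and C → carboxylic acid (the –OH is not a separate alcohol).
No segment is a alkene: C≡C is alkyne, not alkene; C6H4 is arene, not alkene; CH(C6H5) is arene, not alkene. → 0.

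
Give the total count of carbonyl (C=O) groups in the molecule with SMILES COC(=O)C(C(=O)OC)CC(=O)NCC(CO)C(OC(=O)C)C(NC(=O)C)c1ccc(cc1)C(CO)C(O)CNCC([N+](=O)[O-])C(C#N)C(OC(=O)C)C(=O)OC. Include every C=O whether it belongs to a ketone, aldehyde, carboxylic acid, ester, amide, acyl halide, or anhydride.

CH3OOC: ester, 1 C=O (running total 1).
CH(COOCH3): ester, 1 C=O (running total 2).
CH2CONHCH2: amide, 1 C=O (running total 3).
CH(OCOCH3): ester, 1 C=O (running total 4).
CH(NHCOCH3): amide, 1 C=O (running total 5).
CH(OCOCH3): ester, 1 C=O (running total 6).
COOCH3: ester, 1 C=O (running total 7).

7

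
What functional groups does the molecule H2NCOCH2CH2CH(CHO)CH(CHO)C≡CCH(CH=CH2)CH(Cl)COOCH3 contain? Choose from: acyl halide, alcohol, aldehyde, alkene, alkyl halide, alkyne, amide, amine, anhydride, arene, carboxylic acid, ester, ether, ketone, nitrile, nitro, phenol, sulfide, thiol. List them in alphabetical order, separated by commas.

aldehyde, alkene, alkyl halide, alkyne, amide, ester

Taking each segment in turn:
  H2NCO: –C(=O)NH2: carbonyl C bonded to C and to N → amide (the N is not a separate amine).
  CH(CHO): pendant –CHO: carbonyl C bonded to C and H → aldehyde.
  CH(CHO): pendant –CHO: carbonyl C bonded to C and H → aldehyde.
  C≡C: C≡C triple bond → alkyne.
  CH(CH=CH2): pendant –CH=CH2: C=C double bond → alkene.
  CH(Cl): halogen on an sp³ carbon → alkyl halide.
  COOCH3: –C(=O)OCH3: carbonyl C bonded to C and to –OCH3 → ester (not ketone + ether).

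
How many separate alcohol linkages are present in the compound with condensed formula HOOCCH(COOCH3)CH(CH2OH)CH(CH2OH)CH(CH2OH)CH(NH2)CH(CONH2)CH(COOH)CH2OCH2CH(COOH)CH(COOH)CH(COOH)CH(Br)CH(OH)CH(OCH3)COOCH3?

4

Taking each segment in turn:
  HOOC: –COOH: carbonyl C bonded to –OH and C → carboxylic acid (the –OH is not a separate alcohol).
  CH(COOCH3): pendant –COOCH3: carbonyl C bonded to C and –OCH3 → ester.
  CH(CH2OH): pendant –CH2OH on an sp³ backbone C → alcohol.
  CH(CH2OH): pendant –CH2OH on an sp³ backbone C → alcohol.
  CH(CH2OH): pendant –CH2OH on an sp³ backbone C → alcohol.
  CH(NH2): –NH2 on an sp³ carbon with no adjacent C=O → amine.
  CH(CONH2): pendant –CONH2: carbonyl C bonded to C and N → amide.
  CH(COOH): pendant –COOH: carbonyl C bonded to C and –OH → carboxylic acid.
  CH2OCH2: C–O–C with sp³ carbons on both sides and no adjacent C=O → ether.
  CH(COOH): pendant –COOH: carbonyl C bonded to C and –OH → carboxylic acid.
  CH(COOH): pendant –COOH: carbonyl C bonded to C and –OH → carboxylic acid.
  CH(COOH): pendant –COOH: carbonyl C bonded to C and –OH → carboxylic acid.
  CH(Br): halogen on an sp³ carbon → alkyl halide.
  CH(OH): –OH on an sp³ carbon → alcohol (secondary).
  CH(OCH3): pendant –OCH3: C–O–C with sp³ C, no adjacent C=O → ether.
  COOCH3: –C(=O)OCH3: carbonyl C bonded to C and to –OCH3 → ester (not ketone + ether).
Alcohol appears at: CH(CH2OH), CH(CH2OH), CH(CH2OH), CH(OH) → 4.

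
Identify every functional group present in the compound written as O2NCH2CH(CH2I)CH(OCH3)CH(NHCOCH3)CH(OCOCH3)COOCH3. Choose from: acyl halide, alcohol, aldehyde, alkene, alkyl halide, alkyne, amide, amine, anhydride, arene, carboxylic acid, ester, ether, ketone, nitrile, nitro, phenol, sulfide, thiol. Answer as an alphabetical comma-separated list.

–NO2 on carbon → nitro group.
pendant –CH2X: halogen on sp³ carbon → alkyl halide.
pendant –OCH3: C–O–C with sp³ C, no adjacent C=O → ether.
pendant –NHC(=O)CH3: N bonded to a carbonyl → amide (not amine).
pendant –OC(=O)CH3: an acyloxy group → ester.
–C(=O)OCH3: carbonyl C bonded to C and to –OCH3 → ester (not ketone + ether).

alkyl halide, amide, ester, ether, nitro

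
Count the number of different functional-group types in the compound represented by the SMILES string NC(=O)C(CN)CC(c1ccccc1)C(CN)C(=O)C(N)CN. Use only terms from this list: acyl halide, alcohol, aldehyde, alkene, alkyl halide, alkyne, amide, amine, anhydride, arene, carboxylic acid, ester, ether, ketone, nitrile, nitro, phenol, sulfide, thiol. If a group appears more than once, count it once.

4

Taking each segment in turn:
  H2NCO: –C(=O)NH2: carbonyl C bonded to C and to N → amide (the N is not a separate amine).
  CH(CH2NH2): pendant –CH2NH2: N on sp³ C, no adjacent C=O → amine.
  CH(C6H5): pendant –C6H5: benzene ring → arene.
  CH(CH2NH2): pendant –CH2NH2: N on sp³ C, no adjacent C=O → amine.
  CO: –C(=O)– with carbon on both sides → ketone.
  CH(NH2): –NH2 on an sp³ carbon with no adjacent C=O → amine.
  CH2NH2: –NH2 on an sp³ carbon with no adjacent C=O → amine.
Distinct types present: amide, amine, arene, ketone.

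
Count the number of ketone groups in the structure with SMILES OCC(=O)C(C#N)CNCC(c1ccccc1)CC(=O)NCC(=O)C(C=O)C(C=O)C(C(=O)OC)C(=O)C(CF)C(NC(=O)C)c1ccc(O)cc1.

HO– on an sp³ carbon → alcohol.
–C(=O)– with carbon on both sides → ketone.
pendant –C≡N: nitrile.
C–N–C with sp³ carbons and no adjacent C=O → amine (secondary).
pendant –C6H5: benzene ring → arene.
–C(=O)–N– linkage → amide (the N is not an amine).
–C(=O)– with carbon on both sides → ketone.
pendant –CHO: carbonyl C bonded to C and H → aldehyde.
pendant –CHO: carbonyl C bonded to C and H → aldehyde.
pendant –COOCH3: carbonyl C bonded to C and –OCH3 → ester.
–C(=O)– with carbon on both sides → ketone.
pendant –CH2X: halogen on sp³ carbon → alkyl halide.
pendant –NHC(=O)CH3: N bonded to a carbonyl → amide (not amine).
–OH attached directly to an aromatic ring → phenol (not alcohol); the ring itself is an arene.
Ketone appears at: CO, CO, CO → 3.

3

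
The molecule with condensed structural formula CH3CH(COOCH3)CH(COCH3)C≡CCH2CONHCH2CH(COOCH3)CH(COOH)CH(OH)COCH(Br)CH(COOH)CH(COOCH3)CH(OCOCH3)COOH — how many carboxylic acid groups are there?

3

Taking each segment in turn:
  CH(COOCH3): pendant –COOCH3: carbonyl C bonded to C and –OCH3 → ester.
  CH(COCH3): pendant –COCH3: carbonyl C bonded to two carbons → ketone.
  C≡C: C≡C triple bond → alkyne.
  CH2CONHCH2: –C(=O)–N– linkage → amide (the N is not an amine).
  CH(COOCH3): pendant –COOCH3: carbonyl C bonded to C and –OCH3 → ester.
  CH(COOH): pendant –COOH: carbonyl C bonded to C and –OH → carboxylic acid.
  CH(OH): –OH on an sp³ carbon → alcohol (secondary).
  CO: –C(=O)– with carbon on both sides → ketone.
  CH(Br): halogen on an sp³ carbon → alkyl halide.
  CH(COOH): pendant –COOH: carbonyl C bonded to C and –OH → carboxylic acid.
  CH(COOCH3): pendant –COOCH3: carbonyl C bonded to C and –OCH3 → ester.
  CH(OCOCH3): pendant –OC(=O)CH3: an acyloxy group → ester.
  COOH: –COOH: carbonyl C bonded to –OH and C → carboxylic acid (the –OH is not a separate alcohol).
Carboxylic acid appears at: CH(COOH), CH(COOH), COOH → 3.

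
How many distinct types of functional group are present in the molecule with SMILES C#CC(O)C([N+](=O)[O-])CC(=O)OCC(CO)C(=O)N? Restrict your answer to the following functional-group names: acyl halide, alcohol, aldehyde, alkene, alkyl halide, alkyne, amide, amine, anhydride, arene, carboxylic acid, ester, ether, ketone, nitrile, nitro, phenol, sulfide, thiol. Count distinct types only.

Reading the structure from left to right:
  HC≡C: C≡C triple bond → alkyne.
  CH(OH): –OH on an sp³ carbon → alcohol (secondary).
  CH(NO2): –NO2 on an sp³ carbon → nitro (the N=O is not a carbonyl).
  CH2COOCH2: –C(=O)–O–C with C on the carbonyl side → ester.
  CH(CH2OH): pendant –CH2OH on an sp³ backbone C → alcohol.
  CONH2: –C(=O)NH2: carbonyl C bonded to C and to N → amide (the N is not a separate amine).
Distinct types present: alcohol, alkyne, amide, ester, nitro.

5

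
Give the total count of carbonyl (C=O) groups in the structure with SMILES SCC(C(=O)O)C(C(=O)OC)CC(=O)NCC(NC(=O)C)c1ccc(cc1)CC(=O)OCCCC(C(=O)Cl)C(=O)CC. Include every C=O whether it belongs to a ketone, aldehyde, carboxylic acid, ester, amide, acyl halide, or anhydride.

7

CH(COOH): carboxylic acid, 1 C=O (running total 1).
CH(COOCH3): ester, 1 C=O (running total 2).
CH2CONHCH2: amide, 1 C=O (running total 3).
CH(NHCOCH3): amide, 1 C=O (running total 4).
CH2COOCH2: ester, 1 C=O (running total 5).
CH(COCl): acyl halide, 1 C=O (running total 6).
CO: ketone, 1 C=O (running total 7).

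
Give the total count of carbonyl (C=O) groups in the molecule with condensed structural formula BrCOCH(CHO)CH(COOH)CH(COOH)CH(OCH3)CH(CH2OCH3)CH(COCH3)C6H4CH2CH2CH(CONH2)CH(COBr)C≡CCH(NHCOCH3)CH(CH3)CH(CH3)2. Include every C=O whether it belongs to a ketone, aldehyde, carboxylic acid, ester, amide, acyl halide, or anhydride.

8

BrCO: acyl halide, 1 C=O (running total 1).
CH(CHO): aldehyde, 1 C=O (running total 2).
CH(COOH): carboxylic acid, 1 C=O (running total 3).
CH(COOH): carboxylic acid, 1 C=O (running total 4).
CH(COCH3): ketone, 1 C=O (running total 5).
CH(CONH2): amide, 1 C=O (running total 6).
CH(COBr): acyl halide, 1 C=O (running total 7).
CH(NHCOCH3): amide, 1 C=O (running total 8).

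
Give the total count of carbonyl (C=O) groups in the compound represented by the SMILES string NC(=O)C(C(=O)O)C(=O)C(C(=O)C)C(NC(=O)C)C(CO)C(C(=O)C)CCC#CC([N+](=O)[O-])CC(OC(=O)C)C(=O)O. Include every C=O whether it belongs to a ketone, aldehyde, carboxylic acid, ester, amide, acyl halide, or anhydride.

H2NCO: amide, 1 C=O (running total 1).
CH(COOH): carboxylic acid, 1 C=O (running total 2).
CO: ketone, 1 C=O (running total 3).
CH(COCH3): ketone, 1 C=O (running total 4).
CH(NHCOCH3): amide, 1 C=O (running total 5).
CH(COCH3): ketone, 1 C=O (running total 6).
CH(OCOCH3): ester, 1 C=O (running total 7).
COOH: carboxylic acid, 1 C=O (running total 8).

8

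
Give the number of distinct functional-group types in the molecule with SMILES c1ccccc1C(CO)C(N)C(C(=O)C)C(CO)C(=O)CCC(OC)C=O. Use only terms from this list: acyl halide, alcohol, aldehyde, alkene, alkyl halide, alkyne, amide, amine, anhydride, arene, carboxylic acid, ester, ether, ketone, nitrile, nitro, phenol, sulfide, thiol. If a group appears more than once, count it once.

C6H5– phenyl ring → arene.
pendant –CH2OH on an sp³ backbone C → alcohol.
–NH2 on an sp³ carbon with no adjacent C=O → amine.
pendant –COCH3: carbonyl C bonded to two carbons → ketone.
pendant –CH2OH on an sp³ backbone C → alcohol.
–C(=O)– with carbon on both sides → ketone.
pendant –OCH3: C–O–C with sp³ C, no adjacent C=O → ether.
terminal –CHO: carbonyl C bonded to H and C → aldehyde.
Distinct types present: alcohol, aldehyde, amine, arene, ether, ketone.

6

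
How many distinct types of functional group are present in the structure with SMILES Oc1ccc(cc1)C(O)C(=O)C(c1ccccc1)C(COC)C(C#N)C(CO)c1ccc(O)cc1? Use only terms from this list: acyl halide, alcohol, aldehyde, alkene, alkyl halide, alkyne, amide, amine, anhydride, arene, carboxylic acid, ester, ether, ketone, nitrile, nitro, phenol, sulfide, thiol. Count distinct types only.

Working along the chain:
  HOC6H4: –OH attached directly to an aromatic ring → phenol (not alcohol); the ring itself is an arene.
  CH(OH): –OH on an sp³ carbon → alcohol (secondary).
  CO: –C(=O)– with carbon on both sides → ketone.
  CH(C6H5): pendant –C6H5: benzene ring → arene.
  CH(CH2OCH3): pendant –CH2OCH3: C–O–C linkage → ether.
  CH(CN): pendant –C≡N: nitrile.
  CH(CH2OH): pendant –CH2OH on an sp³ backbone C → alcohol.
  C6H4OH: –OH attached directly to an aromatic ring → phenol (not alcohol); the ring itself is an arene.
Distinct types present: alcohol, arene, ether, ketone, nitrile, phenol.

6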